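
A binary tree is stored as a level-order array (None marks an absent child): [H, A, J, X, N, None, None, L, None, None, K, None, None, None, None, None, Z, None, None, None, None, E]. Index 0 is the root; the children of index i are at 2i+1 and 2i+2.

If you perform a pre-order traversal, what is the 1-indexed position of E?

Pre-order visits the node, then its left subtree, then its right subtree.
Visit H.
At H: go left to A.
  Visit A.
  At A: go left to X.
    Visit X.
    At X: go left to L.
      Visit L.
      At L: no left child.
      At L: go right to Z.
        Z is a leaf — visit Z.
    At X: no right child.
  At A: go right to N.
    Visit N.
    At N: no left child.
    At N: go right to K.
      Visit K.
      At K: go left to E.
        E is a leaf — visit E.
      At K: no right child.
At H: go right to J.
  J is a leaf — visit J.
Full pre-order sequence: H, A, X, L, Z, N, K, E, J.

8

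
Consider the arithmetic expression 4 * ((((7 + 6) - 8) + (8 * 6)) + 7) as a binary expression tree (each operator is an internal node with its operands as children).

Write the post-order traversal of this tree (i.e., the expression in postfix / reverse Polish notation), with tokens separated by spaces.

Post-order on an expression tree gives postfix notation: for each operator, emit left operand, right operand, then the operator.

4 7 6 + 8 - 8 6 * + 7 + *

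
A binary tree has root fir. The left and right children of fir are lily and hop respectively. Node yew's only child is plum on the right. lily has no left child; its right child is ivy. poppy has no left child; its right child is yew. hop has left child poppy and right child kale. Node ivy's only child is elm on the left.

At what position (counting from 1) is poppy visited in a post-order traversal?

Post-order visits the left subtree, then the right subtree, then the node.
At fir: go left to lily.
  At lily: no left child.
  At lily: go right to ivy.
    At ivy: go left to elm.
      elm is a leaf — visit elm.
    At ivy: no right child.
    Visit ivy.
  Visit lily.
At fir: go right to hop.
  At hop: go left to poppy.
    At poppy: no left child.
    At poppy: go right to yew.
      At yew: no left child.
      At yew: go right to plum.
        plum is a leaf — visit plum.
      Visit yew.
    Visit poppy.
  At hop: go right to kale.
    kale is a leaf — visit kale.
  Visit hop.
Visit fir.
Full post-order sequence: elm, ivy, lily, plum, yew, poppy, kale, hop, fir.

6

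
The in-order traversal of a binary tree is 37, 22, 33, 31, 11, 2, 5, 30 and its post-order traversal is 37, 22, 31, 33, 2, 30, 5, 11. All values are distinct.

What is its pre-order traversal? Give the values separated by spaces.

The last element of post-order is the root; it splits in-order into left and right subtrees.
Root 11: left subtree has 4 nodes {37, 22, 33, 31}, right has 3 {2, 5, 30}.
  Root 33: left subtree has 2 nodes {37, 22}, right has 1 {31}.
    Root 22: left subtree has 1 node {37}, right has 0 { }.
  Root 5: left subtree has 1 node {2}, right has 1 {30}.

11 33 22 37 31 5 2 30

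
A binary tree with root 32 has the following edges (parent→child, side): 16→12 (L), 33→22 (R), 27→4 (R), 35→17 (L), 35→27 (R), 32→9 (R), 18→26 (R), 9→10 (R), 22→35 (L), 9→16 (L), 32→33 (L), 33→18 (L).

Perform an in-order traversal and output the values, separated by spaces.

In-order visits the left subtree, then the node, then the right subtree.
At 32: go left to 33.
  At 33: go left to 18.
    At 18: no left child.
    Visit 18.
    At 18: go right to 26.
      26 is a leaf — visit 26.
  Visit 33.
  At 33: go right to 22.
    At 22: go left to 35.
      At 35: go left to 17.
        17 is a leaf — visit 17.
      Visit 35.
      At 35: go right to 27.
        At 27: no left child.
        Visit 27.
        At 27: go right to 4.
          4 is a leaf — visit 4.
    Visit 22.
    At 22: no right child.
Visit 32.
At 32: go right to 9.
  At 9: go left to 16.
    At 16: go left to 12.
      12 is a leaf — visit 12.
    Visit 16.
    At 16: no right child.
  Visit 9.
  At 9: go right to 10.
    10 is a leaf — visit 10.

18 26 33 17 35 27 4 22 32 12 16 9 10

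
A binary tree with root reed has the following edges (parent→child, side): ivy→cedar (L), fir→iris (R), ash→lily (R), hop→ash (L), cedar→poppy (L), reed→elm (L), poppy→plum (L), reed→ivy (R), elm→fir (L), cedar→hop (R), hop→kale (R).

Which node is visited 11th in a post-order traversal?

ivy

Post-order visits the left subtree, then the right subtree, then the node.
At reed: go left to elm.
  At elm: go left to fir.
    At fir: no left child.
    At fir: go right to iris.
      iris is a leaf — visit iris.
    Visit fir.
  At elm: no right child.
  Visit elm.
At reed: go right to ivy.
  At ivy: go left to cedar.
    At cedar: go left to poppy.
      At poppy: go left to plum.
        plum is a leaf — visit plum.
      At poppy: no right child.
      Visit poppy.
    At cedar: go right to hop.
      At hop: go left to ash.
        At ash: no left child.
        At ash: go right to lily.
          lily is a leaf — visit lily.
        Visit ash.
      At hop: go right to kale.
        kale is a leaf — visit kale.
      Visit hop.
    Visit cedar.
  At ivy: no right child.
  Visit ivy.
Visit reed.
Full post-order sequence: iris, fir, elm, plum, poppy, lily, ash, kale, hop, cedar, ivy, reed.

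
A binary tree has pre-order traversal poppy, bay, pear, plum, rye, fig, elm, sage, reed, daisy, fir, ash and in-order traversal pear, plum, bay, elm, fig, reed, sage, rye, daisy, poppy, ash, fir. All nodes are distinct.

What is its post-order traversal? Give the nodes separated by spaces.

plum pear elm reed sage fig daisy rye bay ash fir poppy

The first element of pre-order is the root; it splits in-order into left and right subtrees.
Root poppy: left subtree has 9 nodes {pear, plum, bay, elm, fig, reed, sage, rye, daisy}, right has 2 {ash, fir}.
  Root bay: left subtree has 2 nodes {pear, plum}, right has 6 {elm, fig, reed, sage, rye, daisy}.
    Root pear: left subtree has 0 nodes { }, right has 1 {plum}.
    Root rye: left subtree has 4 nodes {elm, fig, reed, sage}, right has 1 {daisy}.
      Root fig: left subtree has 1 node {elm}, right has 2 {reed, sage}.
        Root sage: left subtree has 1 node {reed}, right has 0 { }.
  Root fir: left subtree has 1 node {ash}, right has 0 { }.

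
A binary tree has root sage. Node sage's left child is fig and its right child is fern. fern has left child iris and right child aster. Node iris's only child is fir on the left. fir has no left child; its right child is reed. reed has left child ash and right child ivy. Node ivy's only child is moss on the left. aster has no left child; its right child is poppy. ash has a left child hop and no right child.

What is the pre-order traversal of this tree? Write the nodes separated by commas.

Pre-order visits the node, then its left subtree, then its right subtree.
Visit sage.
At sage: go left to fig.
  fig is a leaf — visit fig.
At sage: go right to fern.
  Visit fern.
  At fern: go left to iris.
    Visit iris.
    At iris: go left to fir.
      Visit fir.
      At fir: no left child.
      At fir: go right to reed.
        Visit reed.
        At reed: go left to ash.
          Visit ash.
          At ash: go left to hop.
            hop is a leaf — visit hop.
          At ash: no right child.
        At reed: go right to ivy.
          Visit ivy.
          At ivy: go left to moss.
            moss is a leaf — visit moss.
          At ivy: no right child.
    At iris: no right child.
  At fern: go right to aster.
    Visit aster.
    At aster: no left child.
    At aster: go right to poppy.
      poppy is a leaf — visit poppy.

sage, fig, fern, iris, fir, reed, ash, hop, ivy, moss, aster, poppy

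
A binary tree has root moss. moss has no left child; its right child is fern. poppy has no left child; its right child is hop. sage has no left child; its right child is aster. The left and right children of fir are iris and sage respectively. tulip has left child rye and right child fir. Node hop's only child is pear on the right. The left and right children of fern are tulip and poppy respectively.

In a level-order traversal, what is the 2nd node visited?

Level-order visits nodes level by level from the root, left to right within each level.
Level 0: moss
Level 1: fern
Level 2: tulip, poppy
Level 3: rye, fir, hop
Level 4: iris, sage, pear
Level 5: aster
Full level-order sequence: moss, fern, tulip, poppy, rye, fir, hop, iris, sage, pear, aster.

fern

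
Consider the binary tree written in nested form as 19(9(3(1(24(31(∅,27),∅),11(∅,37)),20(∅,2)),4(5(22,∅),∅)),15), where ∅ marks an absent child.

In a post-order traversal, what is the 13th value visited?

9

Post-order visits the left subtree, then the right subtree, then the node.
At 19: go left to 9.
  At 9: go left to 3.
    At 3: go left to 1.
      At 1: go left to 24.
        At 24: go left to 31.
          At 31: no left child.
          At 31: go right to 27.
            27 is a leaf — visit 27.
          Visit 31.
        At 24: no right child.
        Visit 24.
      At 1: go right to 11.
        At 11: no left child.
        At 11: go right to 37.
          37 is a leaf — visit 37.
        Visit 11.
      Visit 1.
    At 3: go right to 20.
      At 20: no left child.
      At 20: go right to 2.
        2 is a leaf — visit 2.
      Visit 20.
    Visit 3.
  At 9: go right to 4.
    At 4: go left to 5.
      At 5: go left to 22.
        22 is a leaf — visit 22.
      At 5: no right child.
      Visit 5.
    At 4: no right child.
    Visit 4.
  Visit 9.
At 19: go right to 15.
  15 is a leaf — visit 15.
Visit 19.
Full post-order sequence: 27, 31, 24, 37, 11, 1, 2, 20, 3, 22, 5, 4, 9, 15, 19.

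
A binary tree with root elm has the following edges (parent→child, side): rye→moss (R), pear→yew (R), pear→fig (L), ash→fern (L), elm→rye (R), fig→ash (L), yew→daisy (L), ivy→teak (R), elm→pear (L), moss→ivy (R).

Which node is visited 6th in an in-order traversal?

In-order visits the left subtree, then the node, then the right subtree.
At elm: go left to pear.
  At pear: go left to fig.
    At fig: go left to ash.
      At ash: go left to fern.
        fern is a leaf — visit fern.
      Visit ash.
      At ash: no right child.
    Visit fig.
    At fig: no right child.
  Visit pear.
  At pear: go right to yew.
    At yew: go left to daisy.
      daisy is a leaf — visit daisy.
    Visit yew.
    At yew: no right child.
Visit elm.
At elm: go right to rye.
  At rye: no left child.
  Visit rye.
  At rye: go right to moss.
    At moss: no left child.
    Visit moss.
    At moss: go right to ivy.
      At ivy: no left child.
      Visit ivy.
      At ivy: go right to teak.
        teak is a leaf — visit teak.
Full in-order sequence: fern, ash, fig, pear, daisy, yew, elm, rye, moss, ivy, teak.

yew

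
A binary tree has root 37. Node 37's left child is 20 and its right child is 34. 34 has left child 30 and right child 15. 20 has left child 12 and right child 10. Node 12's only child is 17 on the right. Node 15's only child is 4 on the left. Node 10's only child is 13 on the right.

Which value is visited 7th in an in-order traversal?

30

In-order visits the left subtree, then the node, then the right subtree.
At 37: go left to 20.
  At 20: go left to 12.
    At 12: no left child.
    Visit 12.
    At 12: go right to 17.
      17 is a leaf — visit 17.
  Visit 20.
  At 20: go right to 10.
    At 10: no left child.
    Visit 10.
    At 10: go right to 13.
      13 is a leaf — visit 13.
Visit 37.
At 37: go right to 34.
  At 34: go left to 30.
    30 is a leaf — visit 30.
  Visit 34.
  At 34: go right to 15.
    At 15: go left to 4.
      4 is a leaf — visit 4.
    Visit 15.
    At 15: no right child.
Full in-order sequence: 12, 17, 20, 10, 13, 37, 30, 34, 4, 15.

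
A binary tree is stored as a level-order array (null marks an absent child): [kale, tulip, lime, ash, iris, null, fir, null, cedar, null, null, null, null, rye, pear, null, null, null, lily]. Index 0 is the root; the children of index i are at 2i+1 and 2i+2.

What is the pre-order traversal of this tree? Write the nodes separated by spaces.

kale tulip ash cedar lily iris lime fir rye pear

Pre-order visits the node, then its left subtree, then its right subtree.
Visit kale.
At kale: go left to tulip.
  Visit tulip.
  At tulip: go left to ash.
    Visit ash.
    At ash: no left child.
    At ash: go right to cedar.
      Visit cedar.
      At cedar: no left child.
      At cedar: go right to lily.
        lily is a leaf — visit lily.
  At tulip: go right to iris.
    iris is a leaf — visit iris.
At kale: go right to lime.
  Visit lime.
  At lime: no left child.
  At lime: go right to fir.
    Visit fir.
    At fir: go left to rye.
      rye is a leaf — visit rye.
    At fir: go right to pear.
      pear is a leaf — visit pear.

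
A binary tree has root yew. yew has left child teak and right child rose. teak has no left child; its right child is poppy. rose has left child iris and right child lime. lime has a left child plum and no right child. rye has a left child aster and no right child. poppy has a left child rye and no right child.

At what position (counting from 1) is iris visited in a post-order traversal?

5

Post-order visits the left subtree, then the right subtree, then the node.
At yew: go left to teak.
  At teak: no left child.
  At teak: go right to poppy.
    At poppy: go left to rye.
      At rye: go left to aster.
        aster is a leaf — visit aster.
      At rye: no right child.
      Visit rye.
    At poppy: no right child.
    Visit poppy.
  Visit teak.
At yew: go right to rose.
  At rose: go left to iris.
    iris is a leaf — visit iris.
  At rose: go right to lime.
    At lime: go left to plum.
      plum is a leaf — visit plum.
    At lime: no right child.
    Visit lime.
  Visit rose.
Visit yew.
Full post-order sequence: aster, rye, poppy, teak, iris, plum, lime, rose, yew.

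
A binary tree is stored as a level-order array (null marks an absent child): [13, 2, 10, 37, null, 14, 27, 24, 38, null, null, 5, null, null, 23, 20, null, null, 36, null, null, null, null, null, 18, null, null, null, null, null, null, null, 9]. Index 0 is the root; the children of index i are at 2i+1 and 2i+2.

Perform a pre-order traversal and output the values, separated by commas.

Pre-order visits the node, then its left subtree, then its right subtree.
Visit 13.
At 13: go left to 2.
  Visit 2.
  At 2: go left to 37.
    Visit 37.
    At 37: go left to 24.
      Visit 24.
      At 24: go left to 20.
        Visit 20.
        At 20: no left child.
        At 20: go right to 9.
          9 is a leaf — visit 9.
      At 24: no right child.
    At 37: go right to 38.
      Visit 38.
      At 38: no left child.
      At 38: go right to 36.
        36 is a leaf — visit 36.
  At 2: no right child.
At 13: go right to 10.
  Visit 10.
  At 10: go left to 14.
    Visit 14.
    At 14: go left to 5.
      Visit 5.
      At 5: no left child.
      At 5: go right to 18.
        18 is a leaf — visit 18.
    At 14: no right child.
  At 10: go right to 27.
    Visit 27.
    At 27: no left child.
    At 27: go right to 23.
      23 is a leaf — visit 23.

13, 2, 37, 24, 20, 9, 38, 36, 10, 14, 5, 18, 27, 23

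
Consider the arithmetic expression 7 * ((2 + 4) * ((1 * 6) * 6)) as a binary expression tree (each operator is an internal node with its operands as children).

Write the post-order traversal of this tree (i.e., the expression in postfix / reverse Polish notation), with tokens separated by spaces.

7 2 4 + 1 6 * 6 * * *

Post-order on an expression tree gives postfix notation: for each operator, emit left operand, right operand, then the operator.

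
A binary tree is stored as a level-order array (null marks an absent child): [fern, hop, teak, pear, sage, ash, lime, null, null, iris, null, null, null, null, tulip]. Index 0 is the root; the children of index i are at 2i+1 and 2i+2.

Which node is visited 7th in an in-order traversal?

teak

In-order visits the left subtree, then the node, then the right subtree.
At fern: go left to hop.
  At hop: go left to pear.
    pear is a leaf — visit pear.
  Visit hop.
  At hop: go right to sage.
    At sage: go left to iris.
      iris is a leaf — visit iris.
    Visit sage.
    At sage: no right child.
Visit fern.
At fern: go right to teak.
  At teak: go left to ash.
    ash is a leaf — visit ash.
  Visit teak.
  At teak: go right to lime.
    At lime: no left child.
    Visit lime.
    At lime: go right to tulip.
      tulip is a leaf — visit tulip.
Full in-order sequence: pear, hop, iris, sage, fern, ash, teak, lime, tulip.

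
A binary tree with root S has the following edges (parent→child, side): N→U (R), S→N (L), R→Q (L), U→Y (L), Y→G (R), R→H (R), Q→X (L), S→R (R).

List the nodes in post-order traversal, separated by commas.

Post-order visits the left subtree, then the right subtree, then the node.
At S: go left to N.
  At N: no left child.
  At N: go right to U.
    At U: go left to Y.
      At Y: no left child.
      At Y: go right to G.
        G is a leaf — visit G.
      Visit Y.
    At U: no right child.
    Visit U.
  Visit N.
At S: go right to R.
  At R: go left to Q.
    At Q: go left to X.
      X is a leaf — visit X.
    At Q: no right child.
    Visit Q.
  At R: go right to H.
    H is a leaf — visit H.
  Visit R.
Visit S.

G, Y, U, N, X, Q, H, R, S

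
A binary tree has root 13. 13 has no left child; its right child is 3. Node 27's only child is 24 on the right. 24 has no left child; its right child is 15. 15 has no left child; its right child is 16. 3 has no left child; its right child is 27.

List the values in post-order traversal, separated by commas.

Post-order visits the left subtree, then the right subtree, then the node.
At 13: no left child.
At 13: go right to 3.
  At 3: no left child.
  At 3: go right to 27.
    At 27: no left child.
    At 27: go right to 24.
      At 24: no left child.
      At 24: go right to 15.
        At 15: no left child.
        At 15: go right to 16.
          16 is a leaf — visit 16.
        Visit 15.
      Visit 24.
    Visit 27.
  Visit 3.
Visit 13.

16, 15, 24, 27, 3, 13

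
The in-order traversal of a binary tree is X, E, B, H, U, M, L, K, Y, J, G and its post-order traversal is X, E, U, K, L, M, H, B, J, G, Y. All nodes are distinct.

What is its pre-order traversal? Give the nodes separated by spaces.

Y B E X H M U L K G J

The last element of post-order is the root; it splits in-order into left and right subtrees.
Root Y: left subtree has 8 nodes {X, E, B, H, U, M, L, K}, right has 2 {J, G}.
  Root B: left subtree has 2 nodes {X, E}, right has 5 {H, U, M, L, K}.
    Root E: left subtree has 1 node {X}, right has 0 { }.
    Root H: left subtree has 0 nodes { }, right has 4 {U, M, L, K}.
      Root M: left subtree has 1 node {U}, right has 2 {L, K}.
        Root L: left subtree has 0 nodes { }, right has 1 {K}.
  Root G: left subtree has 1 node {J}, right has 0 { }.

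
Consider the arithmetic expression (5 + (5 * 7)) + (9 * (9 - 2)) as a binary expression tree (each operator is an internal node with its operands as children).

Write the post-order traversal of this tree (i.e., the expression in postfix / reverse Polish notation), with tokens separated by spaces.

5 5 7 * + 9 9 2 - * +

Post-order on an expression tree gives postfix notation: for each operator, emit left operand, right operand, then the operator.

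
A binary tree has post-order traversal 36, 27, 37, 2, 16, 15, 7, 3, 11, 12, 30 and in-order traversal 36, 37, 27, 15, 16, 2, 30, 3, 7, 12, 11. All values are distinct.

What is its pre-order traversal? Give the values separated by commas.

The last element of post-order is the root; it splits in-order into left and right subtrees.
Root 30: left subtree has 6 nodes {36, 37, 27, 15, 16, 2}, right has 4 {3, 7, 12, 11}.
  Root 15: left subtree has 3 nodes {36, 37, 27}, right has 2 {16, 2}.
    Root 37: left subtree has 1 node {36}, right has 1 {27}.
    Root 16: left subtree has 0 nodes { }, right has 1 {2}.
  Root 12: left subtree has 2 nodes {3, 7}, right has 1 {11}.
    Root 3: left subtree has 0 nodes { }, right has 1 {7}.

30, 15, 37, 36, 27, 16, 2, 12, 3, 7, 11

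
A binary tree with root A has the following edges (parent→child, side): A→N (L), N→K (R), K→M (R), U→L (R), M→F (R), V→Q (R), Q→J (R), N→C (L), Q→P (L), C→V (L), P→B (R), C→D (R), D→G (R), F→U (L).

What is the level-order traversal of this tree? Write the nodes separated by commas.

A, N, C, K, V, D, M, Q, G, F, P, J, U, B, L

Level-order visits nodes level by level from the root, left to right within each level.
Level 0: A
Level 1: N
Level 2: C, K
Level 3: V, D, M
Level 4: Q, G, F
Level 5: P, J, U
Level 6: B, L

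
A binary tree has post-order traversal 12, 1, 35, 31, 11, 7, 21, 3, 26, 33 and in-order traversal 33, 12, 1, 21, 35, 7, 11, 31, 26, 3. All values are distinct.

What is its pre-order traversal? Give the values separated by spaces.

The last element of post-order is the root; it splits in-order into left and right subtrees.
Root 33: left subtree has 0 nodes { }, right has 9 {12, 1, 21, 35, 7, 11, 31, 26, 3}.
  Root 26: left subtree has 7 nodes {12, 1, 21, 35, 7, 11, 31}, right has 1 {3}.
    Root 21: left subtree has 2 nodes {12, 1}, right has 4 {35, 7, 11, 31}.
      Root 1: left subtree has 1 node {12}, right has 0 { }.
      Root 7: left subtree has 1 node {35}, right has 2 {11, 31}.
        Root 11: left subtree has 0 nodes { }, right has 1 {31}.

33 26 21 1 12 7 35 11 31 3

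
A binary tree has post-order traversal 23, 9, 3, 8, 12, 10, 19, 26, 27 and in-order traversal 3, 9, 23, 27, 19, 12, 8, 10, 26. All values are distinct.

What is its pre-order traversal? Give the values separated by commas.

The last element of post-order is the root; it splits in-order into left and right subtrees.
Root 27: left subtree has 3 nodes {3, 9, 23}, right has 5 {19, 12, 8, 10, 26}.
  Root 3: left subtree has 0 nodes { }, right has 2 {9, 23}.
    Root 9: left subtree has 0 nodes { }, right has 1 {23}.
  Root 26: left subtree has 4 nodes {19, 12, 8, 10}, right has 0 { }.
    Root 19: left subtree has 0 nodes { }, right has 3 {12, 8, 10}.
      Root 10: left subtree has 2 nodes {12, 8}, right has 0 { }.
        Root 12: left subtree has 0 nodes { }, right has 1 {8}.

27, 3, 9, 23, 26, 19, 10, 12, 8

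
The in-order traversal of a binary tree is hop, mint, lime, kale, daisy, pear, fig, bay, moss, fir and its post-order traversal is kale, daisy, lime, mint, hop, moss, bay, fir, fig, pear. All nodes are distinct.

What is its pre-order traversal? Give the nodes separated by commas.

The last element of post-order is the root; it splits in-order into left and right subtrees.
Root pear: left subtree has 5 nodes {hop, mint, lime, kale, daisy}, right has 4 {fig, bay, moss, fir}.
  Root hop: left subtree has 0 nodes { }, right has 4 {mint, lime, kale, daisy}.
    Root mint: left subtree has 0 nodes { }, right has 3 {lime, kale, daisy}.
      Root lime: left subtree has 0 nodes { }, right has 2 {kale, daisy}.
        Root daisy: left subtree has 1 node {kale}, right has 0 { }.
  Root fig: left subtree has 0 nodes { }, right has 3 {bay, moss, fir}.
    Root fir: left subtree has 2 nodes {bay, moss}, right has 0 { }.
      Root bay: left subtree has 0 nodes { }, right has 1 {moss}.

pear, hop, mint, lime, daisy, kale, fig, fir, bay, moss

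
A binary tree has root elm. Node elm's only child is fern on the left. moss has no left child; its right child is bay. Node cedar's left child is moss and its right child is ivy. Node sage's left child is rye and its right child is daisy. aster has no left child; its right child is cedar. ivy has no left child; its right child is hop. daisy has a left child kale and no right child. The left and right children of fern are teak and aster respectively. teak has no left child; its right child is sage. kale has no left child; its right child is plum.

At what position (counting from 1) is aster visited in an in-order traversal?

8

In-order visits the left subtree, then the node, then the right subtree.
At elm: go left to fern.
  At fern: go left to teak.
    At teak: no left child.
    Visit teak.
    At teak: go right to sage.
      At sage: go left to rye.
        rye is a leaf — visit rye.
      Visit sage.
      At sage: go right to daisy.
        At daisy: go left to kale.
          At kale: no left child.
          Visit kale.
          At kale: go right to plum.
            plum is a leaf — visit plum.
        Visit daisy.
        At daisy: no right child.
  Visit fern.
  At fern: go right to aster.
    At aster: no left child.
    Visit aster.
    At aster: go right to cedar.
      At cedar: go left to moss.
        At moss: no left child.
        Visit moss.
        At moss: go right to bay.
          bay is a leaf — visit bay.
      Visit cedar.
      At cedar: go right to ivy.
        At ivy: no left child.
        Visit ivy.
        At ivy: go right to hop.
          hop is a leaf — visit hop.
Visit elm.
At elm: no right child.
Full in-order sequence: teak, rye, sage, kale, plum, daisy, fern, aster, moss, bay, cedar, ivy, hop, elm.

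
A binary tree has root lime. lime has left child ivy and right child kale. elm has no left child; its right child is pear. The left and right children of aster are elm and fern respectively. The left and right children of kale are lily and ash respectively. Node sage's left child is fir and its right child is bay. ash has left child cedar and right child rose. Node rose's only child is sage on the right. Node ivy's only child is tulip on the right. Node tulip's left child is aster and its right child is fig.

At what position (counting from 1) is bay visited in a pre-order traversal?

Pre-order visits the node, then its left subtree, then its right subtree.
Visit lime.
At lime: go left to ivy.
  Visit ivy.
  At ivy: no left child.
  At ivy: go right to tulip.
    Visit tulip.
    At tulip: go left to aster.
      Visit aster.
      At aster: go left to elm.
        Visit elm.
        At elm: no left child.
        At elm: go right to pear.
          pear is a leaf — visit pear.
      At aster: go right to fern.
        fern is a leaf — visit fern.
    At tulip: go right to fig.
      fig is a leaf — visit fig.
At lime: go right to kale.
  Visit kale.
  At kale: go left to lily.
    lily is a leaf — visit lily.
  At kale: go right to ash.
    Visit ash.
    At ash: go left to cedar.
      cedar is a leaf — visit cedar.
    At ash: go right to rose.
      Visit rose.
      At rose: no left child.
      At rose: go right to sage.
        Visit sage.
        At sage: go left to fir.
          fir is a leaf — visit fir.
        At sage: go right to bay.
          bay is a leaf — visit bay.
Full pre-order sequence: lime, ivy, tulip, aster, elm, pear, fern, fig, kale, lily, ash, cedar, rose, sage, fir, bay.

16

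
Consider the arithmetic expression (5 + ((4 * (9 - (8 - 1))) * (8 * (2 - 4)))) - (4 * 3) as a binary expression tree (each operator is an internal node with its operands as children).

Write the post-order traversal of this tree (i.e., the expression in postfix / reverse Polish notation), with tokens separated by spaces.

Post-order on an expression tree gives postfix notation: for each operator, emit left operand, right operand, then the operator.

5 4 9 8 1 - - * 8 2 4 - * * + 4 3 * -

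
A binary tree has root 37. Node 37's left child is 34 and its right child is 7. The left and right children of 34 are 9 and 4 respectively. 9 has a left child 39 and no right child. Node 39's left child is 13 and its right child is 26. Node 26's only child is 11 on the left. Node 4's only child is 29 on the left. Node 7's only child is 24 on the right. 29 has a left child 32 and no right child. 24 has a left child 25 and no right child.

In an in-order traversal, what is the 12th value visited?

25

In-order visits the left subtree, then the node, then the right subtree.
At 37: go left to 34.
  At 34: go left to 9.
    At 9: go left to 39.
      At 39: go left to 13.
        13 is a leaf — visit 13.
      Visit 39.
      At 39: go right to 26.
        At 26: go left to 11.
          11 is a leaf — visit 11.
        Visit 26.
        At 26: no right child.
    Visit 9.
    At 9: no right child.
  Visit 34.
  At 34: go right to 4.
    At 4: go left to 29.
      At 29: go left to 32.
        32 is a leaf — visit 32.
      Visit 29.
      At 29: no right child.
    Visit 4.
    At 4: no right child.
Visit 37.
At 37: go right to 7.
  At 7: no left child.
  Visit 7.
  At 7: go right to 24.
    At 24: go left to 25.
      25 is a leaf — visit 25.
    Visit 24.
    At 24: no right child.
Full in-order sequence: 13, 39, 11, 26, 9, 34, 32, 29, 4, 37, 7, 25, 24.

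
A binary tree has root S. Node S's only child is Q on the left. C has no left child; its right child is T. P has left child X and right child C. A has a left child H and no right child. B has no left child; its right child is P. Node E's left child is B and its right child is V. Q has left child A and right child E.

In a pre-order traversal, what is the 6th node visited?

B

Pre-order visits the node, then its left subtree, then its right subtree.
Visit S.
At S: go left to Q.
  Visit Q.
  At Q: go left to A.
    Visit A.
    At A: go left to H.
      H is a leaf — visit H.
    At A: no right child.
  At Q: go right to E.
    Visit E.
    At E: go left to B.
      Visit B.
      At B: no left child.
      At B: go right to P.
        Visit P.
        At P: go left to X.
          X is a leaf — visit X.
        At P: go right to C.
          Visit C.
          At C: no left child.
          At C: go right to T.
            T is a leaf — visit T.
    At E: go right to V.
      V is a leaf — visit V.
At S: no right child.
Full pre-order sequence: S, Q, A, H, E, B, P, X, C, T, V.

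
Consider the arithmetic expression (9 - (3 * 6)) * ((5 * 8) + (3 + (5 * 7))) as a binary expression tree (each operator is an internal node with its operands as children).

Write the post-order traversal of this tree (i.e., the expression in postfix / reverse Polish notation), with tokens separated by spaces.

Post-order on an expression tree gives postfix notation: for each operator, emit left operand, right operand, then the operator.

9 3 6 * - 5 8 * 3 5 7 * + + *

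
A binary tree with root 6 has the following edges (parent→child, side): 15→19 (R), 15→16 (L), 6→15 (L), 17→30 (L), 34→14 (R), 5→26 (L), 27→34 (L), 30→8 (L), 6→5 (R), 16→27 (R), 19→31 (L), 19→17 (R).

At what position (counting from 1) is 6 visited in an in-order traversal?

In-order visits the left subtree, then the node, then the right subtree.
At 6: go left to 15.
  At 15: go left to 16.
    At 16: no left child.
    Visit 16.
    At 16: go right to 27.
      At 27: go left to 34.
        At 34: no left child.
        Visit 34.
        At 34: go right to 14.
          14 is a leaf — visit 14.
      Visit 27.
      At 27: no right child.
  Visit 15.
  At 15: go right to 19.
    At 19: go left to 31.
      31 is a leaf — visit 31.
    Visit 19.
    At 19: go right to 17.
      At 17: go left to 30.
        At 30: go left to 8.
          8 is a leaf — visit 8.
        Visit 30.
        At 30: no right child.
      Visit 17.
      At 17: no right child.
Visit 6.
At 6: go right to 5.
  At 5: go left to 26.
    26 is a leaf — visit 26.
  Visit 5.
  At 5: no right child.
Full in-order sequence: 16, 34, 14, 27, 15, 31, 19, 8, 30, 17, 6, 26, 5.

11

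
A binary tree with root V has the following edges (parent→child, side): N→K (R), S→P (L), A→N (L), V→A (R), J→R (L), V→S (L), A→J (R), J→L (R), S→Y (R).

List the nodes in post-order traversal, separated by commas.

Post-order visits the left subtree, then the right subtree, then the node.
At V: go left to S.
  At S: go left to P.
    P is a leaf — visit P.
  At S: go right to Y.
    Y is a leaf — visit Y.
  Visit S.
At V: go right to A.
  At A: go left to N.
    At N: no left child.
    At N: go right to K.
      K is a leaf — visit K.
    Visit N.
  At A: go right to J.
    At J: go left to R.
      R is a leaf — visit R.
    At J: go right to L.
      L is a leaf — visit L.
    Visit J.
  Visit A.
Visit V.

P, Y, S, K, N, R, L, J, A, V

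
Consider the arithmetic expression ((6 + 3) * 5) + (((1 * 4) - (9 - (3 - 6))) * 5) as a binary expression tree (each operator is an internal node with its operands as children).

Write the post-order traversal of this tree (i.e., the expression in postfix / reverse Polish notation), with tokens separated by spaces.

Post-order on an expression tree gives postfix notation: for each operator, emit left operand, right operand, then the operator.

6 3 + 5 * 1 4 * 9 3 6 - - - 5 * +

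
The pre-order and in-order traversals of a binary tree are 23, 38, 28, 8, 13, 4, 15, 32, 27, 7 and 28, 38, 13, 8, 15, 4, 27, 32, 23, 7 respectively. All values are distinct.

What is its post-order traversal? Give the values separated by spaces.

28 13 15 27 32 4 8 38 7 23

The first element of pre-order is the root; it splits in-order into left and right subtrees.
Root 23: left subtree has 8 nodes {28, 38, 13, 8, 15, 4, 27, 32}, right has 1 {7}.
  Root 38: left subtree has 1 node {28}, right has 6 {13, 8, 15, 4, 27, 32}.
    Root 8: left subtree has 1 node {13}, right has 4 {15, 4, 27, 32}.
      Root 4: left subtree has 1 node {15}, right has 2 {27, 32}.
        Root 32: left subtree has 1 node {27}, right has 0 { }.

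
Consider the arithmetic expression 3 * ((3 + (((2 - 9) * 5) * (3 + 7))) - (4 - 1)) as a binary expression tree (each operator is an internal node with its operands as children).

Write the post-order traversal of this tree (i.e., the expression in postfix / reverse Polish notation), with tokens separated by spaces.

Post-order on an expression tree gives postfix notation: for each operator, emit left operand, right operand, then the operator.

3 3 2 9 - 5 * 3 7 + * + 4 1 - - *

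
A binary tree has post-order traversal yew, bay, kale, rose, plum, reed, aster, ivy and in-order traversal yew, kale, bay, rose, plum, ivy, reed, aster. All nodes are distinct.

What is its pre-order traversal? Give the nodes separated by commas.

The last element of post-order is the root; it splits in-order into left and right subtrees.
Root ivy: left subtree has 5 nodes {yew, kale, bay, rose, plum}, right has 2 {reed, aster}.
  Root plum: left subtree has 4 nodes {yew, kale, bay, rose}, right has 0 { }.
    Root rose: left subtree has 3 nodes {yew, kale, bay}, right has 0 { }.
      Root kale: left subtree has 1 node {yew}, right has 1 {bay}.
  Root aster: left subtree has 1 node {reed}, right has 0 { }.

ivy, plum, rose, kale, yew, bay, aster, reed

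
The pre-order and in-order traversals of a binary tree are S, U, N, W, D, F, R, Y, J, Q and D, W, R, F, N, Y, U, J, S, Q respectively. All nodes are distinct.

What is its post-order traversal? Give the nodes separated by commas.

D, R, F, W, Y, N, J, U, Q, S

The first element of pre-order is the root; it splits in-order into left and right subtrees.
Root S: left subtree has 8 nodes {D, W, R, F, N, Y, U, J}, right has 1 {Q}.
  Root U: left subtree has 6 nodes {D, W, R, F, N, Y}, right has 1 {J}.
    Root N: left subtree has 4 nodes {D, W, R, F}, right has 1 {Y}.
      Root W: left subtree has 1 node {D}, right has 2 {R, F}.
        Root F: left subtree has 1 node {R}, right has 0 { }.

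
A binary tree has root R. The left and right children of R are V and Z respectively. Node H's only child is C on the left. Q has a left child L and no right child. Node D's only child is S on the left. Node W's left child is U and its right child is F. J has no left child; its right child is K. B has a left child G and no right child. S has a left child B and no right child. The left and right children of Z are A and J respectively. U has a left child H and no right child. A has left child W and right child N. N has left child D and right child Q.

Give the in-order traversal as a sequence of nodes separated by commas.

In-order visits the left subtree, then the node, then the right subtree.
At R: go left to V.
  V is a leaf — visit V.
Visit R.
At R: go right to Z.
  At Z: go left to A.
    At A: go left to W.
      At W: go left to U.
        At U: go left to H.
          At H: go left to C.
            C is a leaf — visit C.
          Visit H.
          At H: no right child.
        Visit U.
        At U: no right child.
      Visit W.
      At W: go right to F.
        F is a leaf — visit F.
    Visit A.
    At A: go right to N.
      At N: go left to D.
        At D: go left to S.
          At S: go left to B.
            At B: go left to G.
              G is a leaf — visit G.
            Visit B.
            At B: no right child.
          Visit S.
          At S: no right child.
        Visit D.
        At D: no right child.
      Visit N.
      At N: go right to Q.
        At Q: go left to L.
          L is a leaf — visit L.
        Visit Q.
        At Q: no right child.
  Visit Z.
  At Z: go right to J.
    At J: no left child.
    Visit J.
    At J: go right to K.
      K is a leaf — visit K.

V, R, C, H, U, W, F, A, G, B, S, D, N, L, Q, Z, J, K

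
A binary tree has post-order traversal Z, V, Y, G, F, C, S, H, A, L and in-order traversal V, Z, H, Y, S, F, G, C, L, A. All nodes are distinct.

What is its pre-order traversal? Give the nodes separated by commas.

L, H, V, Z, S, Y, C, F, G, A

The last element of post-order is the root; it splits in-order into left and right subtrees.
Root L: left subtree has 8 nodes {V, Z, H, Y, S, F, G, C}, right has 1 {A}.
  Root H: left subtree has 2 nodes {V, Z}, right has 5 {Y, S, F, G, C}.
    Root V: left subtree has 0 nodes { }, right has 1 {Z}.
    Root S: left subtree has 1 node {Y}, right has 3 {F, G, C}.
      Root C: left subtree has 2 nodes {F, G}, right has 0 { }.
        Root F: left subtree has 0 nodes { }, right has 1 {G}.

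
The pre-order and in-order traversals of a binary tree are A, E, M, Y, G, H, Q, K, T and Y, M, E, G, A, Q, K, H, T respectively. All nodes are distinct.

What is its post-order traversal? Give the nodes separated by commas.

The first element of pre-order is the root; it splits in-order into left and right subtrees.
Root A: left subtree has 4 nodes {Y, M, E, G}, right has 4 {Q, K, H, T}.
  Root E: left subtree has 2 nodes {Y, M}, right has 1 {G}.
    Root M: left subtree has 1 node {Y}, right has 0 { }.
  Root H: left subtree has 2 nodes {Q, K}, right has 1 {T}.
    Root Q: left subtree has 0 nodes { }, right has 1 {K}.

Y, M, G, E, K, Q, T, H, A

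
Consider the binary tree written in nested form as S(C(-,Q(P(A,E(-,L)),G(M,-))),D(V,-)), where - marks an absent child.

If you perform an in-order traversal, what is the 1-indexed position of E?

4

In-order visits the left subtree, then the node, then the right subtree.
At S: go left to C.
  At C: no left child.
  Visit C.
  At C: go right to Q.
    At Q: go left to P.
      At P: go left to A.
        A is a leaf — visit A.
      Visit P.
      At P: go right to E.
        At E: no left child.
        Visit E.
        At E: go right to L.
          L is a leaf — visit L.
    Visit Q.
    At Q: go right to G.
      At G: go left to M.
        M is a leaf — visit M.
      Visit G.
      At G: no right child.
Visit S.
At S: go right to D.
  At D: go left to V.
    V is a leaf — visit V.
  Visit D.
  At D: no right child.
Full in-order sequence: C, A, P, E, L, Q, M, G, S, V, D.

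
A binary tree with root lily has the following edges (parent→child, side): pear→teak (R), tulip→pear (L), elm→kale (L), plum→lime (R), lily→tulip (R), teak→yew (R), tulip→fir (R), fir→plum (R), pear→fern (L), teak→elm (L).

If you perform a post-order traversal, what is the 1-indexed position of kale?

Post-order visits the left subtree, then the right subtree, then the node.
At lily: no left child.
At lily: go right to tulip.
  At tulip: go left to pear.
    At pear: go left to fern.
      fern is a leaf — visit fern.
    At pear: go right to teak.
      At teak: go left to elm.
        At elm: go left to kale.
          kale is a leaf — visit kale.
        At elm: no right child.
        Visit elm.
      At teak: go right to yew.
        yew is a leaf — visit yew.
      Visit teak.
    Visit pear.
  At tulip: go right to fir.
    At fir: no left child.
    At fir: go right to plum.
      At plum: no left child.
      At plum: go right to lime.
        lime is a leaf — visit lime.
      Visit plum.
    Visit fir.
  Visit tulip.
Visit lily.
Full post-order sequence: fern, kale, elm, yew, teak, pear, lime, plum, fir, tulip, lily.

2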